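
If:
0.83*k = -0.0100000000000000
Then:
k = -0.01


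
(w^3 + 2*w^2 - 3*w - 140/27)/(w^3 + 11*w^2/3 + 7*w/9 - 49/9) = (9*w^2 - 3*w - 20)/(3*(3*w^2 + 4*w - 7))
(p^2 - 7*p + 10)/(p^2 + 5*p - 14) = (p - 5)/(p + 7)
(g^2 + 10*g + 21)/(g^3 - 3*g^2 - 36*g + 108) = (g^2 + 10*g + 21)/(g^3 - 3*g^2 - 36*g + 108)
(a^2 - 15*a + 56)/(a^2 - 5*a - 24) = (a - 7)/(a + 3)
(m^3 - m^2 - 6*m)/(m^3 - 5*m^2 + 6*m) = (m + 2)/(m - 2)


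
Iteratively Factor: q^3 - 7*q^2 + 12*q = (q)*(q^2 - 7*q + 12) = q*(q - 4)*(q - 3)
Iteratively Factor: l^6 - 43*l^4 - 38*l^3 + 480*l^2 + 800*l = (l + 4)*(l^5 - 4*l^4 - 27*l^3 + 70*l^2 + 200*l) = (l + 2)*(l + 4)*(l^4 - 6*l^3 - 15*l^2 + 100*l) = (l + 2)*(l + 4)^2*(l^3 - 10*l^2 + 25*l) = l*(l + 2)*(l + 4)^2*(l^2 - 10*l + 25) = l*(l - 5)*(l + 2)*(l + 4)^2*(l - 5)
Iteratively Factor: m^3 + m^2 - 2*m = (m + 2)*(m^2 - m) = m*(m + 2)*(m - 1)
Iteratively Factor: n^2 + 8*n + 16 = (n + 4)*(n + 4)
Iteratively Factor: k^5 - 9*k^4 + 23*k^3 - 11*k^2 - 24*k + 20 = (k - 5)*(k^4 - 4*k^3 + 3*k^2 + 4*k - 4) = (k - 5)*(k - 2)*(k^3 - 2*k^2 - k + 2) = (k - 5)*(k - 2)*(k - 1)*(k^2 - k - 2) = (k - 5)*(k - 2)^2*(k - 1)*(k + 1)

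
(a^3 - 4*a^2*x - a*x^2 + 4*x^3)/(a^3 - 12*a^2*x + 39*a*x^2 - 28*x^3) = (-a - x)/(-a + 7*x)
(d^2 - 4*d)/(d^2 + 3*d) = (d - 4)/(d + 3)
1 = 1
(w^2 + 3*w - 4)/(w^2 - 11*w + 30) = (w^2 + 3*w - 4)/(w^2 - 11*w + 30)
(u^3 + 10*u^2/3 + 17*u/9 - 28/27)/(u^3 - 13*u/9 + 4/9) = (u + 7/3)/(u - 1)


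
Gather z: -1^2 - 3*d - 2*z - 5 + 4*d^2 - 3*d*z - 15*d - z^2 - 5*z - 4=4*d^2 - 18*d - z^2 + z*(-3*d - 7) - 10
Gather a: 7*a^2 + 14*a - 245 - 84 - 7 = 7*a^2 + 14*a - 336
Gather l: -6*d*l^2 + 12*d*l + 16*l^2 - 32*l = l^2*(16 - 6*d) + l*(12*d - 32)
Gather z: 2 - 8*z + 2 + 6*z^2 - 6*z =6*z^2 - 14*z + 4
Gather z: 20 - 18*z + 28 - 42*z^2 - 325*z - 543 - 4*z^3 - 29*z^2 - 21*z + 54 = -4*z^3 - 71*z^2 - 364*z - 441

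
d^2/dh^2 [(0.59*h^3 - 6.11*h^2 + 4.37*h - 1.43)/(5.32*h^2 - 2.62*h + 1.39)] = (-2.8421709430404e-14*h^5 + 2.27373675443232e-13*h^4 + 76.4098559999998*h^3 + 15.3668040000003*h^2 - 67.46055*h + 9.73601400000001)/(150.568768*h^6 - 222.456864*h^5 + 227.576832*h^4 - 134.230984*h^3 + 59.460864*h^2 - 15.186306*h + 2.685619)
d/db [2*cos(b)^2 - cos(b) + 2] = (1 - 4*cos(b))*sin(b)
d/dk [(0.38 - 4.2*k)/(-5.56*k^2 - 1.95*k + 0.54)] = (-23.352*k^2 + 4.2256*k - 1.527)/(30.9136*k^4 + 21.684*k^3 - 2.2023*k^2 - 2.106*k + 0.2916)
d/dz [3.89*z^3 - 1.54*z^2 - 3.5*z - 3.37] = 11.67*z^2 - 3.08*z - 3.5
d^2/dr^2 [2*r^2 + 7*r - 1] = 4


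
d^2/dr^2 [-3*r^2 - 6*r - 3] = -6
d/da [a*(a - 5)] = 2*a - 5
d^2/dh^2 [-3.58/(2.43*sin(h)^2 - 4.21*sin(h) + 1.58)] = (84.558168*sin(h)^4 - 109.873422*sin(h)^3 - 118.365182*sin(h)^2 + 243.560288*sin(h) - 99.414452)/(2.43*sin(h)^2 - 4.21*sin(h) + 1.58)^3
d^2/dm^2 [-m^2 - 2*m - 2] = -2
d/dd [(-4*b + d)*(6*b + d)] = 2*b + 2*d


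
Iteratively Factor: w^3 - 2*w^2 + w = (w - 1)*(w^2 - w) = w*(w - 1)*(w - 1)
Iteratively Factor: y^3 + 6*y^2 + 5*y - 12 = (y + 4)*(y^2 + 2*y - 3) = (y - 1)*(y + 4)*(y + 3)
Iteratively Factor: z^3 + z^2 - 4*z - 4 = (z + 1)*(z^2 - 4) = (z - 2)*(z + 1)*(z + 2)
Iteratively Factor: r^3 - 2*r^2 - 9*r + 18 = (r - 2)*(r^2 - 9) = (r - 2)*(r + 3)*(r - 3)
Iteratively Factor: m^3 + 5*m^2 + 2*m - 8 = (m - 1)*(m^2 + 6*m + 8) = (m - 1)*(m + 2)*(m + 4)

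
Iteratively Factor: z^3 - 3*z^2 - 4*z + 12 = (z - 3)*(z^2 - 4) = (z - 3)*(z + 2)*(z - 2)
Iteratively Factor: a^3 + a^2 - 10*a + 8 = (a - 2)*(a^2 + 3*a - 4) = (a - 2)*(a + 4)*(a - 1)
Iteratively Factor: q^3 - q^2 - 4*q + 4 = (q - 2)*(q^2 + q - 2) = (q - 2)*(q + 2)*(q - 1)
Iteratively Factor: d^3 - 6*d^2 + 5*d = (d - 5)*(d^2 - d) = (d - 5)*(d - 1)*(d)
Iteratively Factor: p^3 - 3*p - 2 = (p - 2)*(p^2 + 2*p + 1) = (p - 2)*(p + 1)*(p + 1)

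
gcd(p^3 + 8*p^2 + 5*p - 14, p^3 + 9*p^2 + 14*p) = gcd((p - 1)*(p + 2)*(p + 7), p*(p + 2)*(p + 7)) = p^2 + 9*p + 14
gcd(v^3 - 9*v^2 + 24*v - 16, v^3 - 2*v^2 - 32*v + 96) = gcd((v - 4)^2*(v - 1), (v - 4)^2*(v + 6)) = v^2 - 8*v + 16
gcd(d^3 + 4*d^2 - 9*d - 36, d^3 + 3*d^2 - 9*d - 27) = d^2 - 9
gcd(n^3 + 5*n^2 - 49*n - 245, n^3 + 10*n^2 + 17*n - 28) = n + 7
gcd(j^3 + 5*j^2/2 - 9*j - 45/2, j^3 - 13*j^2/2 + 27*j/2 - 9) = j - 3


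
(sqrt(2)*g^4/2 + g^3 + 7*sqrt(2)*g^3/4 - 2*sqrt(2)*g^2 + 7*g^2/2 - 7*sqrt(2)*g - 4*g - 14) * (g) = sqrt(2)*g^5/2 + g^4 + 7*sqrt(2)*g^4/4 - 2*sqrt(2)*g^3 + 7*g^3/2 - 7*sqrt(2)*g^2 - 4*g^2 - 14*g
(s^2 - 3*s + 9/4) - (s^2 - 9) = 45/4 - 3*s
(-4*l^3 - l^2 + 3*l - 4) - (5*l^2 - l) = -4*l^3 - 6*l^2 + 4*l - 4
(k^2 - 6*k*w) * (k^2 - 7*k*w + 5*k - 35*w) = k^4 - 13*k^3*w + 5*k^3 + 42*k^2*w^2 - 65*k^2*w + 210*k*w^2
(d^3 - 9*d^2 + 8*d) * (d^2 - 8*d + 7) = d^5 - 17*d^4 + 87*d^3 - 127*d^2 + 56*d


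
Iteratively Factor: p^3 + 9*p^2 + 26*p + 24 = (p + 3)*(p^2 + 6*p + 8) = (p + 3)*(p + 4)*(p + 2)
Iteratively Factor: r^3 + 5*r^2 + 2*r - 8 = (r + 2)*(r^2 + 3*r - 4) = (r + 2)*(r + 4)*(r - 1)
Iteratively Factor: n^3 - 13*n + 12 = (n - 1)*(n^2 + n - 12) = (n - 1)*(n + 4)*(n - 3)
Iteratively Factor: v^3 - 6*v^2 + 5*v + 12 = (v - 3)*(v^2 - 3*v - 4) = (v - 3)*(v + 1)*(v - 4)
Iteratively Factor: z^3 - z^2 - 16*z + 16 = (z + 4)*(z^2 - 5*z + 4) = (z - 1)*(z + 4)*(z - 4)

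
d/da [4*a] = 4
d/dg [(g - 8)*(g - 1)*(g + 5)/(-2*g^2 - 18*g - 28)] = (-g^4 - 18*g^3 - 43*g^2 + 192*g + 878)/(2*(g^4 + 18*g^3 + 109*g^2 + 252*g + 196))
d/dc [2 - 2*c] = -2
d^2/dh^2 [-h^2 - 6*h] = -2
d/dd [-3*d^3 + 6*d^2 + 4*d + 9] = -9*d^2 + 12*d + 4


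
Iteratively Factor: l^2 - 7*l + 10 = (l - 5)*(l - 2)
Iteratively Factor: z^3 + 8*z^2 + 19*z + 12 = (z + 3)*(z^2 + 5*z + 4) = (z + 1)*(z + 3)*(z + 4)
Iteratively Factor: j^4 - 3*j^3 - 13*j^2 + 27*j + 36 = (j + 1)*(j^3 - 4*j^2 - 9*j + 36) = (j + 1)*(j + 3)*(j^2 - 7*j + 12) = (j - 3)*(j + 1)*(j + 3)*(j - 4)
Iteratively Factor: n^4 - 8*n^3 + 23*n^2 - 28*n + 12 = (n - 2)*(n^3 - 6*n^2 + 11*n - 6) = (n - 2)^2*(n^2 - 4*n + 3) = (n - 2)^2*(n - 1)*(n - 3)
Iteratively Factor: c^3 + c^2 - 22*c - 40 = (c - 5)*(c^2 + 6*c + 8) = (c - 5)*(c + 4)*(c + 2)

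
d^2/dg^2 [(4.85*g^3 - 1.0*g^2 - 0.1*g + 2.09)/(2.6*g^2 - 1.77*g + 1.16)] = (-9.42207*g^3 + 43.11828*g^2 - 16.74252*g - 2.613198)/(17.576*g^6 - 35.8956*g^5 + 47.96142*g^4 - 37.575153*g^3 + 21.398172*g^2 - 7.145136*g + 1.560896)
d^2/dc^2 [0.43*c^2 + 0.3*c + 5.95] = 0.860000000000000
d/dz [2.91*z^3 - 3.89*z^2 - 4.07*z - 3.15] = 8.73*z^2 - 7.78*z - 4.07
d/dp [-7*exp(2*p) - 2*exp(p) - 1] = (-14*exp(p) - 2)*exp(p)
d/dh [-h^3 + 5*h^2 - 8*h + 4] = -3*h^2 + 10*h - 8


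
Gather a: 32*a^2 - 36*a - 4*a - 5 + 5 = 32*a^2 - 40*a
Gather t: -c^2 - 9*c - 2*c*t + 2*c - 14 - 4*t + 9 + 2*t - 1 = -c^2 - 7*c + t*(-2*c - 2) - 6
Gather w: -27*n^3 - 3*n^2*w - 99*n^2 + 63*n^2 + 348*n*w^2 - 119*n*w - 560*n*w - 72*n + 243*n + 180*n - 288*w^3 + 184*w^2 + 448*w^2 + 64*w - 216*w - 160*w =-27*n^3 - 36*n^2 + 351*n - 288*w^3 + w^2*(348*n + 632) + w*(-3*n^2 - 679*n - 312)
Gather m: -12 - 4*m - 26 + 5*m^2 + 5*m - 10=5*m^2 + m - 48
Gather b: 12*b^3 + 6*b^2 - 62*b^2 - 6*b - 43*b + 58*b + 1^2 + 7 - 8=12*b^3 - 56*b^2 + 9*b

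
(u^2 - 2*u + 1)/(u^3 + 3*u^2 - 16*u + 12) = (u - 1)/(u^2 + 4*u - 12)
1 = 1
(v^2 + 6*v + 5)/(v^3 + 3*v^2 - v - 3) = (v + 5)/(v^2 + 2*v - 3)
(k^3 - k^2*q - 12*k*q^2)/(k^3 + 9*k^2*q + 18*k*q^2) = (k - 4*q)/(k + 6*q)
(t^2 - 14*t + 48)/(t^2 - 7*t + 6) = (t - 8)/(t - 1)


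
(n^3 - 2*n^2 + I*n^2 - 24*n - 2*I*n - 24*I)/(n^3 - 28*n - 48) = (n + I)/(n + 2)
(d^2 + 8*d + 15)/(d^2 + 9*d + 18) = (d + 5)/(d + 6)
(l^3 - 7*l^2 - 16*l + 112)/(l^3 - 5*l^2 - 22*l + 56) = (l - 4)/(l - 2)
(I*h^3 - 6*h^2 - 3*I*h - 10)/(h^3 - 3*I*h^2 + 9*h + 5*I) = (I*h^3 - 6*h^2 - 3*I*h - 10)/(h^3 - 3*I*h^2 + 9*h + 5*I)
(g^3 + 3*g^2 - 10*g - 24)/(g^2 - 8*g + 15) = (g^2 + 6*g + 8)/(g - 5)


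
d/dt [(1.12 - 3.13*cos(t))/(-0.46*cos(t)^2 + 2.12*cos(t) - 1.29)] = (1.4398*cos(t)^2 - 1.0304*cos(t) - 1.6633)*sin(t)/(0.2116*cos(t)^4 - 1.9504*cos(t)^3 + 5.6812*cos(t)^2 - 5.4696*cos(t) + 1.6641)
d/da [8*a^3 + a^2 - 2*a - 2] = 24*a^2 + 2*a - 2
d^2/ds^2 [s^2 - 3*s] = 2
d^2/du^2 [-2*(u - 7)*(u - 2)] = -4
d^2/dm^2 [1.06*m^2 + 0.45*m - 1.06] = 2.12000000000000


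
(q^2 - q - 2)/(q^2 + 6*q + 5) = (q - 2)/(q + 5)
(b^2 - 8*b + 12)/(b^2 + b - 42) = (b - 2)/(b + 7)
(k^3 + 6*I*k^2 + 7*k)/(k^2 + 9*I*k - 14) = k*(k - I)/(k + 2*I)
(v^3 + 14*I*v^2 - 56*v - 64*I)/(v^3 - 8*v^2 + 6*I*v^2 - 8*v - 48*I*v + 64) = (v + 8*I)/(v - 8)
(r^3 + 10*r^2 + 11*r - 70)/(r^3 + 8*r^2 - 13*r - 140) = (r - 2)/(r - 4)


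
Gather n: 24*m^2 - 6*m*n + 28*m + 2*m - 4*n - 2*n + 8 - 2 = 24*m^2 + 30*m + n*(-6*m - 6) + 6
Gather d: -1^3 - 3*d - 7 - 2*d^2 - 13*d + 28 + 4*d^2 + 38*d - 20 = 2*d^2 + 22*d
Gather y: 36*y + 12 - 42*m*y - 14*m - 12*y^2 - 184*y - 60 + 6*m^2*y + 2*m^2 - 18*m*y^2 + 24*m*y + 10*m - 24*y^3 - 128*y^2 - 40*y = 2*m^2 - 4*m - 24*y^3 + y^2*(-18*m - 140) + y*(6*m^2 - 18*m - 188) - 48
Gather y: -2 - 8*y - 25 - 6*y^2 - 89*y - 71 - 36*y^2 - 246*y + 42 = -42*y^2 - 343*y - 56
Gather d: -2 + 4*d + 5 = 4*d + 3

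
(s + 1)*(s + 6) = s^2 + 7*s + 6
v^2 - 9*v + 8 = (v - 8)*(v - 1)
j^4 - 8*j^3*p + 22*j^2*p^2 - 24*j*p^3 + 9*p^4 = (j - 3*p)^2*(j - p)^2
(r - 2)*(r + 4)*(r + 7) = r^3 + 9*r^2 + 6*r - 56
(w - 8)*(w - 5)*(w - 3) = w^3 - 16*w^2 + 79*w - 120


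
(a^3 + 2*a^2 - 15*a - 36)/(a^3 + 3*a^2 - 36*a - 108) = (a^2 - a - 12)/(a^2 - 36)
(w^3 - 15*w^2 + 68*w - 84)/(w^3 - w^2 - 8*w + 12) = (w^2 - 13*w + 42)/(w^2 + w - 6)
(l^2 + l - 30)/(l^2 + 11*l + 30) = (l - 5)/(l + 5)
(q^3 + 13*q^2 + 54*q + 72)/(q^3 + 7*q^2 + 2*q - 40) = (q^2 + 9*q + 18)/(q^2 + 3*q - 10)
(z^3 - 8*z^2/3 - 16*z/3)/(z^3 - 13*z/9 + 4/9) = 3*z*(z - 4)/(3*z^2 - 4*z + 1)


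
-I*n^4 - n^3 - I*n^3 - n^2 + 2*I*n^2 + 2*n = n*(n + 2)*(n - I)*(-I*n + I)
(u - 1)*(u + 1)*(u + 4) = u^3 + 4*u^2 - u - 4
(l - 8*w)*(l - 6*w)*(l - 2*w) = l^3 - 16*l^2*w + 76*l*w^2 - 96*w^3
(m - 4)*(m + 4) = m^2 - 16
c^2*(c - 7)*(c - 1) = c^4 - 8*c^3 + 7*c^2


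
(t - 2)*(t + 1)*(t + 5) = t^3 + 4*t^2 - 7*t - 10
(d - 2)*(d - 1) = d^2 - 3*d + 2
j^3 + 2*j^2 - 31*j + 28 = (j - 4)*(j - 1)*(j + 7)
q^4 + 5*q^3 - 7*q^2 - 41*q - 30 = (q - 3)*(q + 1)*(q + 2)*(q + 5)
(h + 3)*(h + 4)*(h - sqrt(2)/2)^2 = h^4 - sqrt(2)*h^3 + 7*h^3 - 7*sqrt(2)*h^2 + 25*h^2/2 - 12*sqrt(2)*h + 7*h/2 + 6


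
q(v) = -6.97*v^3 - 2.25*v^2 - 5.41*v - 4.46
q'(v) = -20.91*v^2 - 4.5*v - 5.41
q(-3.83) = 374.84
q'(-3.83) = -294.90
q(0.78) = -13.36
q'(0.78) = -21.64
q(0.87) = -15.46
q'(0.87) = -25.15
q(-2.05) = 57.22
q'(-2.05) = -84.06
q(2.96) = -220.95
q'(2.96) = -201.94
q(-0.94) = 4.43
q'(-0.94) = -19.66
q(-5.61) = 1185.69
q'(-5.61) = -638.25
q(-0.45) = -1.85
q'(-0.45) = -7.62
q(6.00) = -1623.44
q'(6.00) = -785.17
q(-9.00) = 4943.11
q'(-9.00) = -1658.62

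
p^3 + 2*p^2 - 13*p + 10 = (p - 2)*(p - 1)*(p + 5)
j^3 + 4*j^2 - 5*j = j*(j - 1)*(j + 5)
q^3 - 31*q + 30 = (q - 5)*(q - 1)*(q + 6)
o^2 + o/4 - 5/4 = (o - 1)*(o + 5/4)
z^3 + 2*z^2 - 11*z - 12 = (z - 3)*(z + 1)*(z + 4)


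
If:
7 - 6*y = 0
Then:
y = 7/6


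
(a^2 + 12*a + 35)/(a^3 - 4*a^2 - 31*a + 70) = (a + 7)/(a^2 - 9*a + 14)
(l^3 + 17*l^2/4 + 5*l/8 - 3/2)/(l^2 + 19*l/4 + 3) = l - 1/2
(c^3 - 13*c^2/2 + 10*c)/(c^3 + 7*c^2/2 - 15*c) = (c - 4)/(c + 6)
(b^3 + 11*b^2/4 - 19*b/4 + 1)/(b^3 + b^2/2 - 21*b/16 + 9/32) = 8*(b^2 + 3*b - 4)/(8*b^2 + 6*b - 9)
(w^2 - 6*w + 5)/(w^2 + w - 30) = (w - 1)/(w + 6)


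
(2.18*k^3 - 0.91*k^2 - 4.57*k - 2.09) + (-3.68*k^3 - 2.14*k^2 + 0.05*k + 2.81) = -1.5*k^3 - 3.05*k^2 - 4.52*k + 0.72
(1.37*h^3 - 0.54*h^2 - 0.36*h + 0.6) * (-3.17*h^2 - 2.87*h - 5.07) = -4.3429*h^5 - 2.2201*h^4 - 4.2549*h^3 + 1.869*h^2 + 0.1032*h - 3.042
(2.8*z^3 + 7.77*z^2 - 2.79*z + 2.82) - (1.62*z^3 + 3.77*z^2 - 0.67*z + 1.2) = 1.18*z^3 + 4.0*z^2 - 2.12*z + 1.62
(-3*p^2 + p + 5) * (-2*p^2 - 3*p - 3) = 6*p^4 + 7*p^3 - 4*p^2 - 18*p - 15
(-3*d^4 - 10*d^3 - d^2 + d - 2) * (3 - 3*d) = 9*d^5 + 21*d^4 - 27*d^3 - 6*d^2 + 9*d - 6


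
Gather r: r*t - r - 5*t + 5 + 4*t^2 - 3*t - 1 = r*(t - 1) + 4*t^2 - 8*t + 4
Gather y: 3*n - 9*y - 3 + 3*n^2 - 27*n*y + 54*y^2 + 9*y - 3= 3*n^2 - 27*n*y + 3*n + 54*y^2 - 6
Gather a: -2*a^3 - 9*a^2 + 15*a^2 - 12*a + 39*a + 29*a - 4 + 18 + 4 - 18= -2*a^3 + 6*a^2 + 56*a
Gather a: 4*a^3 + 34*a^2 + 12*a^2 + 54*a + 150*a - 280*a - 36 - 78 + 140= 4*a^3 + 46*a^2 - 76*a + 26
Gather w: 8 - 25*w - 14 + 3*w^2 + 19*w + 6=3*w^2 - 6*w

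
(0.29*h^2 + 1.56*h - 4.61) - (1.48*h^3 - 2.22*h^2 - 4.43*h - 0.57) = -1.48*h^3 + 2.51*h^2 + 5.99*h - 4.04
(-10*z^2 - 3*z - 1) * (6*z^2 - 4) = -60*z^4 - 18*z^3 + 34*z^2 + 12*z + 4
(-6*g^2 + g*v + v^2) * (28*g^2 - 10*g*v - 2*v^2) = -168*g^4 + 88*g^3*v + 30*g^2*v^2 - 12*g*v^3 - 2*v^4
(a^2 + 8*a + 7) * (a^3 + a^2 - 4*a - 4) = a^5 + 9*a^4 + 11*a^3 - 29*a^2 - 60*a - 28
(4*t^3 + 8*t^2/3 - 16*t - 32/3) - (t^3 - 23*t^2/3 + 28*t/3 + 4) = 3*t^3 + 31*t^2/3 - 76*t/3 - 44/3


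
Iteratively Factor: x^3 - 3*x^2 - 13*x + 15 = (x + 3)*(x^2 - 6*x + 5) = (x - 5)*(x + 3)*(x - 1)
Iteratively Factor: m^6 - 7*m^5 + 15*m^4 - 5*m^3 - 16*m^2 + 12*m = (m - 2)*(m^5 - 5*m^4 + 5*m^3 + 5*m^2 - 6*m) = (m - 2)^2*(m^4 - 3*m^3 - m^2 + 3*m) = m*(m - 2)^2*(m^3 - 3*m^2 - m + 3) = m*(m - 2)^2*(m + 1)*(m^2 - 4*m + 3) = m*(m - 3)*(m - 2)^2*(m + 1)*(m - 1)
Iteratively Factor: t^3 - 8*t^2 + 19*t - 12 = (t - 4)*(t^2 - 4*t + 3) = (t - 4)*(t - 3)*(t - 1)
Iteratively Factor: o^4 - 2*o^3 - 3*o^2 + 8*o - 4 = (o - 1)*(o^3 - o^2 - 4*o + 4) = (o - 2)*(o - 1)*(o^2 + o - 2) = (o - 2)*(o - 1)*(o + 2)*(o - 1)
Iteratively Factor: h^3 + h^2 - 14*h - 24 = (h + 2)*(h^2 - h - 12) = (h - 4)*(h + 2)*(h + 3)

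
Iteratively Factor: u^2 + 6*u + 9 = (u + 3)*(u + 3)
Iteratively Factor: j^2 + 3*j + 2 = (j + 2)*(j + 1)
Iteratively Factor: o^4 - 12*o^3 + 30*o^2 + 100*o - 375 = (o - 5)*(o^3 - 7*o^2 - 5*o + 75) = (o - 5)^2*(o^2 - 2*o - 15) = (o - 5)^2*(o + 3)*(o - 5)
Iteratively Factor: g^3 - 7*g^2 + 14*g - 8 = (g - 2)*(g^2 - 5*g + 4) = (g - 4)*(g - 2)*(g - 1)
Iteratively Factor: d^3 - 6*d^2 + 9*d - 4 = (d - 1)*(d^2 - 5*d + 4) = (d - 1)^2*(d - 4)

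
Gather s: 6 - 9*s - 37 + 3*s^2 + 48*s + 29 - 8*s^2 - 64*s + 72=-5*s^2 - 25*s + 70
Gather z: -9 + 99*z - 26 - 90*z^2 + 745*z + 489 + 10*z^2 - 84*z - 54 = -80*z^2 + 760*z + 400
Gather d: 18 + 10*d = 10*d + 18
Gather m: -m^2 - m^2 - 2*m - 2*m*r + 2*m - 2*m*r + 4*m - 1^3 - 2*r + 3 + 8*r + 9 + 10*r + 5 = -2*m^2 + m*(4 - 4*r) + 16*r + 16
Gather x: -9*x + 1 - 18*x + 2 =3 - 27*x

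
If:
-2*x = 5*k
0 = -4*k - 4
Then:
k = -1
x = 5/2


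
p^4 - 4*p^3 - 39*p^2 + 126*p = p*(p - 7)*(p - 3)*(p + 6)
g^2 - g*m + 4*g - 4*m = (g + 4)*(g - m)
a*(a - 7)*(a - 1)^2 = a^4 - 9*a^3 + 15*a^2 - 7*a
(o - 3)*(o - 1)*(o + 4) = o^3 - 13*o + 12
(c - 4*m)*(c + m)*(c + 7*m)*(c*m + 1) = c^4*m + 4*c^3*m^2 + c^3 - 25*c^2*m^3 + 4*c^2*m - 28*c*m^4 - 25*c*m^2 - 28*m^3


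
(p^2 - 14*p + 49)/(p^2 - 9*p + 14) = (p - 7)/(p - 2)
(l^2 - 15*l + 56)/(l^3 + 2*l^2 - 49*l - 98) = (l - 8)/(l^2 + 9*l + 14)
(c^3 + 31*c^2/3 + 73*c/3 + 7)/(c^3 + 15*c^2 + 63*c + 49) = (c^2 + 10*c/3 + 1)/(c^2 + 8*c + 7)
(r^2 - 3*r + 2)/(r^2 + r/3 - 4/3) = 3*(r - 2)/(3*r + 4)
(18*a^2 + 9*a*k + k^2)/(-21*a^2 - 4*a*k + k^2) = (-6*a - k)/(7*a - k)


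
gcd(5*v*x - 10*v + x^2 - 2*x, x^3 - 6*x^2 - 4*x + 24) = x - 2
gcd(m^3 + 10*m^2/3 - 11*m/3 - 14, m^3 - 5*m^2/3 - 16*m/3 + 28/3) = m^2 + m/3 - 14/3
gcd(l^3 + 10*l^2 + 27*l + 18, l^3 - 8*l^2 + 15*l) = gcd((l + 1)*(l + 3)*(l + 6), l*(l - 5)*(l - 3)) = 1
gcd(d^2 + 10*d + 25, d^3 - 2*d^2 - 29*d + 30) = d + 5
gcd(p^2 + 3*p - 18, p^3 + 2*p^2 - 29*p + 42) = p - 3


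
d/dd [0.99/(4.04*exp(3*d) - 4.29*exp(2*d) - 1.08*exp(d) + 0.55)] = (-11.9988*exp(2*d) + 8.4942*exp(d) + 1.0692)*exp(d)/(4.04*exp(3*d) - 4.29*exp(2*d) - 1.08*exp(d) + 0.55)^2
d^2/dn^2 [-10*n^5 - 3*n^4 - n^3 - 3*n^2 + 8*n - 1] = -200*n^3 - 36*n^2 - 6*n - 6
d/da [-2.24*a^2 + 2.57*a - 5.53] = 2.57 - 4.48*a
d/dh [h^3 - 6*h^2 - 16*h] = 3*h^2 - 12*h - 16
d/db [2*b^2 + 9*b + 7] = 4*b + 9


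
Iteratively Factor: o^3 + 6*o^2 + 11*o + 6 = (o + 2)*(o^2 + 4*o + 3) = (o + 2)*(o + 3)*(o + 1)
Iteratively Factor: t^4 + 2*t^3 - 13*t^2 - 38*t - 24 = (t + 3)*(t^3 - t^2 - 10*t - 8) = (t + 1)*(t + 3)*(t^2 - 2*t - 8) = (t - 4)*(t + 1)*(t + 3)*(t + 2)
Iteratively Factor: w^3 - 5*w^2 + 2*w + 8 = (w - 2)*(w^2 - 3*w - 4) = (w - 2)*(w + 1)*(w - 4)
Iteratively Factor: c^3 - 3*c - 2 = (c + 1)*(c^2 - c - 2) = (c - 2)*(c + 1)*(c + 1)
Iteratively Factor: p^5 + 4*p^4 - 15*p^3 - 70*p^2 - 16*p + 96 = (p + 4)*(p^4 - 15*p^2 - 10*p + 24) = (p - 1)*(p + 4)*(p^3 + p^2 - 14*p - 24) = (p - 1)*(p + 3)*(p + 4)*(p^2 - 2*p - 8) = (p - 4)*(p - 1)*(p + 3)*(p + 4)*(p + 2)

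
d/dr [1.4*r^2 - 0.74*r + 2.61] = 2.8*r - 0.74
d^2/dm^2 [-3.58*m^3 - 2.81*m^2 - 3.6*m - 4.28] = -21.48*m - 5.62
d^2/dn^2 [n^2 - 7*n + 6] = 2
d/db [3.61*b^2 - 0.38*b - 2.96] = 7.22*b - 0.38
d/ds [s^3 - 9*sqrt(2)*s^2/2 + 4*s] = 3*s^2 - 9*sqrt(2)*s + 4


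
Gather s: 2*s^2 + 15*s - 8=2*s^2 + 15*s - 8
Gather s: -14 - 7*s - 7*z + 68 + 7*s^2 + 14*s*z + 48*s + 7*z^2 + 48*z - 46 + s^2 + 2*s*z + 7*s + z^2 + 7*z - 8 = 8*s^2 + s*(16*z + 48) + 8*z^2 + 48*z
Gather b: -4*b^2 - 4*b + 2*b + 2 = -4*b^2 - 2*b + 2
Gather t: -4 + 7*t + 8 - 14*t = 4 - 7*t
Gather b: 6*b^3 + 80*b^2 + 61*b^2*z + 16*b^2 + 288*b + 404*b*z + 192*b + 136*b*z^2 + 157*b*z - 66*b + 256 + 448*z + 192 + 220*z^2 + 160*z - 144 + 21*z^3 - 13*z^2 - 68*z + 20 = 6*b^3 + b^2*(61*z + 96) + b*(136*z^2 + 561*z + 414) + 21*z^3 + 207*z^2 + 540*z + 324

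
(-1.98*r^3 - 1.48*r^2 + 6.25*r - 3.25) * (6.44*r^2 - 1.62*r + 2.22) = -12.7512*r^5 - 6.3236*r^4 + 38.252*r^3 - 34.3406*r^2 + 19.14*r - 7.215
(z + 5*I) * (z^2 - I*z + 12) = z^3 + 4*I*z^2 + 17*z + 60*I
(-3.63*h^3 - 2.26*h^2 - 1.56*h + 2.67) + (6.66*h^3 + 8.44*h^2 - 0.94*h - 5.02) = 3.03*h^3 + 6.18*h^2 - 2.5*h - 2.35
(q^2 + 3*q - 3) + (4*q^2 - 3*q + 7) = 5*q^2 + 4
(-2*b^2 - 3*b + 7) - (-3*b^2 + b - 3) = b^2 - 4*b + 10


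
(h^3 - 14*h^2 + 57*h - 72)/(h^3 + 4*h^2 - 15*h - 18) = (h^2 - 11*h + 24)/(h^2 + 7*h + 6)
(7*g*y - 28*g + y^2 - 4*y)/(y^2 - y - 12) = (7*g + y)/(y + 3)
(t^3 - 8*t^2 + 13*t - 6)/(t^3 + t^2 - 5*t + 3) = (t - 6)/(t + 3)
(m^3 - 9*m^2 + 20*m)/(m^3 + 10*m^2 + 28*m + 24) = m*(m^2 - 9*m + 20)/(m^3 + 10*m^2 + 28*m + 24)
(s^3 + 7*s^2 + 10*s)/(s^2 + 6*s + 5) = s*(s + 2)/(s + 1)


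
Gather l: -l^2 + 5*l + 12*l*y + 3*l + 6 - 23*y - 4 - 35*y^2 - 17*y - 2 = -l^2 + l*(12*y + 8) - 35*y^2 - 40*y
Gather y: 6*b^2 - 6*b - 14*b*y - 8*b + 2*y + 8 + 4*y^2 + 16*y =6*b^2 - 14*b + 4*y^2 + y*(18 - 14*b) + 8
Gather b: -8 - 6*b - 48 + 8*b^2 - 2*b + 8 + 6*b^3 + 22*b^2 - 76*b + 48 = 6*b^3 + 30*b^2 - 84*b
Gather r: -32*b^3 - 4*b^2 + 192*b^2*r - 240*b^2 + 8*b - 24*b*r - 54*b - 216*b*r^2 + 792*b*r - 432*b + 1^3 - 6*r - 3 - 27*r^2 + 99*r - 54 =-32*b^3 - 244*b^2 - 478*b + r^2*(-216*b - 27) + r*(192*b^2 + 768*b + 93) - 56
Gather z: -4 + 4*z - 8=4*z - 12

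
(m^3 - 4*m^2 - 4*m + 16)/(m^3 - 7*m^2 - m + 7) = (m^3 - 4*m^2 - 4*m + 16)/(m^3 - 7*m^2 - m + 7)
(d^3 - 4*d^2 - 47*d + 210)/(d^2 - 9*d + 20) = (d^2 + d - 42)/(d - 4)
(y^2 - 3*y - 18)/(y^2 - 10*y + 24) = (y + 3)/(y - 4)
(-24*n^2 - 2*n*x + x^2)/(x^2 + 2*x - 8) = (-24*n^2 - 2*n*x + x^2)/(x^2 + 2*x - 8)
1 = 1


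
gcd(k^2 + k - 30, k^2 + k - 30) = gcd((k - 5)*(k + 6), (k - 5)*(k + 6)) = k^2 + k - 30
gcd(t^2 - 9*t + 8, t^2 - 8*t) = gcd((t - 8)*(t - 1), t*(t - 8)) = t - 8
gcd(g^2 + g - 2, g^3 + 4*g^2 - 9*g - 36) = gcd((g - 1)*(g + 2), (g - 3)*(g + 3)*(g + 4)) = 1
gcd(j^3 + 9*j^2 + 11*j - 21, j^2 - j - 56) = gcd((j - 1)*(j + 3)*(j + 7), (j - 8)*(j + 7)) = j + 7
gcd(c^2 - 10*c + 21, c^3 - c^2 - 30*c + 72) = c - 3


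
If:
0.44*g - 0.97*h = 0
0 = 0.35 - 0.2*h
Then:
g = 3.86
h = 1.75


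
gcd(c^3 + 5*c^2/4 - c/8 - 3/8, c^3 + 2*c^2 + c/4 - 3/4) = c^2 + c/2 - 1/2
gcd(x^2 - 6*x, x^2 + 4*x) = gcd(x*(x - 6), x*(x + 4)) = x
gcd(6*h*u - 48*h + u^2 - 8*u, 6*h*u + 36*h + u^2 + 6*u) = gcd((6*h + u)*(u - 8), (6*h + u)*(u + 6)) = 6*h + u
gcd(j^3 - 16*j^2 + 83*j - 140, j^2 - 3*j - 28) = j - 7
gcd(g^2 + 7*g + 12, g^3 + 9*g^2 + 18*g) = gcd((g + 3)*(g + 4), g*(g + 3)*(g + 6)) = g + 3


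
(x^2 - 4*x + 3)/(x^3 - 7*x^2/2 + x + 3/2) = 2/(2*x + 1)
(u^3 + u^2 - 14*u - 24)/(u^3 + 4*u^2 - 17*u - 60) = (u + 2)/(u + 5)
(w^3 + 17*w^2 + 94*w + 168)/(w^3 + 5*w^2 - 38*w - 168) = (w + 6)/(w - 6)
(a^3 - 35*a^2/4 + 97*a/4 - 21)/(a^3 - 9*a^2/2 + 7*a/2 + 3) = (4*a^2 - 23*a + 28)/(2*(2*a^2 - 3*a - 2))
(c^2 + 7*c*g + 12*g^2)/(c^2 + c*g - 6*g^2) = (c + 4*g)/(c - 2*g)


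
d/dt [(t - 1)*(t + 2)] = 2*t + 1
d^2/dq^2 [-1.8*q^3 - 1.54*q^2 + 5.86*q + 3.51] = -10.8*q - 3.08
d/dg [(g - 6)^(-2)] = -2/(g - 6)^3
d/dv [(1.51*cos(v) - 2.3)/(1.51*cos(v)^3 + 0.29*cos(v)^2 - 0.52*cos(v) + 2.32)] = (4.5602*cos(v)^3 - 9.9811*cos(v)^2 - 1.334*cos(v) - 2.3072)*sin(v)/(2.2801*cos(v)^6 + 0.8758*cos(v)^5 - 1.4863*cos(v)^4 + 6.7048*cos(v)^3 + 1.616*cos(v)^2 - 2.4128*cos(v) + 5.3824)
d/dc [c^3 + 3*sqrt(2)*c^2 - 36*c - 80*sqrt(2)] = 3*c^2 + 6*sqrt(2)*c - 36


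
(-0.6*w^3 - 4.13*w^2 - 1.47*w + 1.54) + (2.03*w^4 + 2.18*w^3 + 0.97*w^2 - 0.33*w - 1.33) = 2.03*w^4 + 1.58*w^3 - 3.16*w^2 - 1.8*w + 0.21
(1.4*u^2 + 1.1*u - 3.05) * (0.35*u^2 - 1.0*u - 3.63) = 0.49*u^4 - 1.015*u^3 - 7.2495*u^2 - 0.943000000000001*u + 11.0715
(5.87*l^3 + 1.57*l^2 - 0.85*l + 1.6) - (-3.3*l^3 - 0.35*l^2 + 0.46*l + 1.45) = 9.17*l^3 + 1.92*l^2 - 1.31*l + 0.15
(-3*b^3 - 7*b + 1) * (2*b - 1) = -6*b^4 + 3*b^3 - 14*b^2 + 9*b - 1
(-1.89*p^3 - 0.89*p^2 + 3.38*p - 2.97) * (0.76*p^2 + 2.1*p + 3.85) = -1.4364*p^5 - 4.6454*p^4 - 6.5767*p^3 + 1.4143*p^2 + 6.776*p - 11.4345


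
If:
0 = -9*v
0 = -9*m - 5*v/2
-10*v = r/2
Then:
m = 0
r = 0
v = 0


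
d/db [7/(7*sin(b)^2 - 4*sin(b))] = 14*(2 - 7*sin(b))*cos(b)/((7*sin(b) - 4)^2*sin(b)^2)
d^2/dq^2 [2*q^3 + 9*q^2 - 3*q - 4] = 12*q + 18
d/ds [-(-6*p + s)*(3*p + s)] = 3*p - 2*s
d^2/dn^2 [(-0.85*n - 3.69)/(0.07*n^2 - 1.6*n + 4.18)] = (-(0.14*n - 1.6)*(0.28*n - 3.2)*(0.85*n + 3.69) + (0.357*n - 2.2034)*(0.07*n^2 - 1.6*n + 4.18))/(0.07*n^2 - 1.6*n + 4.18)^3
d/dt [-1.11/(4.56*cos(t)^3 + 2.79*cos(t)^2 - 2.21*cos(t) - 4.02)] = (-15.1848*cos(t)^2 - 6.1938*cos(t) + 2.4531)*sin(t)/(4.56*cos(t)^3 + 2.79*cos(t)^2 - 2.21*cos(t) - 4.02)^2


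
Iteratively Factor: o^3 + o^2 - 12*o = (o)*(o^2 + o - 12) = o*(o - 3)*(o + 4)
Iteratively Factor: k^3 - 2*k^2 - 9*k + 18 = (k - 2)*(k^2 - 9) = (k - 3)*(k - 2)*(k + 3)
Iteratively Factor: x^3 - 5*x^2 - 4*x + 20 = (x - 5)*(x^2 - 4) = (x - 5)*(x + 2)*(x - 2)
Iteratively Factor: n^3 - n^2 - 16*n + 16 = (n - 1)*(n^2 - 16) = (n - 1)*(n + 4)*(n - 4)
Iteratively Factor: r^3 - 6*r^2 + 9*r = (r)*(r^2 - 6*r + 9) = r*(r - 3)*(r - 3)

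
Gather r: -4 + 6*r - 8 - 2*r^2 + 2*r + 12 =-2*r^2 + 8*r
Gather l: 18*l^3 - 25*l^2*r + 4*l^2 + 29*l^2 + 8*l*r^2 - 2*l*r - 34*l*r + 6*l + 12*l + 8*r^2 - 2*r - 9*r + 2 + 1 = 18*l^3 + l^2*(33 - 25*r) + l*(8*r^2 - 36*r + 18) + 8*r^2 - 11*r + 3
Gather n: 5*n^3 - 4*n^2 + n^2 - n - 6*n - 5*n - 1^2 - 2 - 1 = 5*n^3 - 3*n^2 - 12*n - 4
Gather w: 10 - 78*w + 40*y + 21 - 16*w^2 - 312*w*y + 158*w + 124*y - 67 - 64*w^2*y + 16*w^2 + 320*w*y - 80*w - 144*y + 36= -64*w^2*y + 8*w*y + 20*y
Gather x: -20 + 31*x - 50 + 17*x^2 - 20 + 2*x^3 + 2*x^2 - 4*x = 2*x^3 + 19*x^2 + 27*x - 90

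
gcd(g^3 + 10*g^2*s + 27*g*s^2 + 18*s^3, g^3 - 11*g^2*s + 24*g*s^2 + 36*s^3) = g + s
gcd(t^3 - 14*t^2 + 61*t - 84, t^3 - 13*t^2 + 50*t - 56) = t^2 - 11*t + 28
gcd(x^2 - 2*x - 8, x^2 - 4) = x + 2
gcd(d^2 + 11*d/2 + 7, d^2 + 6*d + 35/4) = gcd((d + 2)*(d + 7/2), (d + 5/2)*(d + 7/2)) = d + 7/2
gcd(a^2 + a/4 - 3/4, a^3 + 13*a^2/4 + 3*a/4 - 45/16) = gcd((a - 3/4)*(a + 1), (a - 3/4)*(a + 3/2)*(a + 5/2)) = a - 3/4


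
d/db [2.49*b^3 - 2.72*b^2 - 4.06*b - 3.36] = 7.47*b^2 - 5.44*b - 4.06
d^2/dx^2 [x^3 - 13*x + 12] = 6*x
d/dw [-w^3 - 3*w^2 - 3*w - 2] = -3*w^2 - 6*w - 3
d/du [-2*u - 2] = -2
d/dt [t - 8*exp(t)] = 1 - 8*exp(t)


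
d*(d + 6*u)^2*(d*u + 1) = d^4*u + 12*d^3*u^2 + d^3 + 36*d^2*u^3 + 12*d^2*u + 36*d*u^2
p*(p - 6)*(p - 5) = p^3 - 11*p^2 + 30*p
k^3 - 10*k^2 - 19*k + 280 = (k - 8)*(k - 7)*(k + 5)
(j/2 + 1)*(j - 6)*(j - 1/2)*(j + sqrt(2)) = j^4/2 - 9*j^3/4 + sqrt(2)*j^3/2 - 5*j^2 - 9*sqrt(2)*j^2/4 - 5*sqrt(2)*j + 3*j + 3*sqrt(2)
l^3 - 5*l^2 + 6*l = l*(l - 3)*(l - 2)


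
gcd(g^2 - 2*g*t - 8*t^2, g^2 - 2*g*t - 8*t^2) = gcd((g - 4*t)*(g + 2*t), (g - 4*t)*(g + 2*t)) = -g^2 + 2*g*t + 8*t^2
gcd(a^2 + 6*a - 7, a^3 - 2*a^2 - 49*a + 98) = a + 7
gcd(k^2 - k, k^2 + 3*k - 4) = k - 1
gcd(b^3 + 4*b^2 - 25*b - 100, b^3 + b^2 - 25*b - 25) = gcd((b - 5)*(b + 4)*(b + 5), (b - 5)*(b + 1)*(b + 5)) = b^2 - 25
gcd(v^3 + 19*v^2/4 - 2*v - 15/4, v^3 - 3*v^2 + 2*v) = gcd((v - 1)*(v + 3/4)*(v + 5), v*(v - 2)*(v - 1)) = v - 1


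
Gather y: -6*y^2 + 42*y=-6*y^2 + 42*y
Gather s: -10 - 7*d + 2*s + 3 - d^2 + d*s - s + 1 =-d^2 - 7*d + s*(d + 1) - 6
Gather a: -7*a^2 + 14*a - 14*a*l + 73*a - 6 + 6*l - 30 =-7*a^2 + a*(87 - 14*l) + 6*l - 36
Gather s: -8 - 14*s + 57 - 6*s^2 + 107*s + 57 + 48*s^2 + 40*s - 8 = 42*s^2 + 133*s + 98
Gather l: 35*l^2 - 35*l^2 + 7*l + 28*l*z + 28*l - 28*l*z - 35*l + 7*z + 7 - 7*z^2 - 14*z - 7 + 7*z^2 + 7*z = 0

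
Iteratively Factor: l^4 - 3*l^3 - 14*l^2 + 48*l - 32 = (l - 1)*(l^3 - 2*l^2 - 16*l + 32) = (l - 2)*(l - 1)*(l^2 - 16) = (l - 4)*(l - 2)*(l - 1)*(l + 4)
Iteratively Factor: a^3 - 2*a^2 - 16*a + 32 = (a - 2)*(a^2 - 16) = (a - 4)*(a - 2)*(a + 4)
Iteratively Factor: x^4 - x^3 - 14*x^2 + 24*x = (x - 3)*(x^3 + 2*x^2 - 8*x) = (x - 3)*(x - 2)*(x^2 + 4*x) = (x - 3)*(x - 2)*(x + 4)*(x)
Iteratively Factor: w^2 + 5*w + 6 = (w + 2)*(w + 3)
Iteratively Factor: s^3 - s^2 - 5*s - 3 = (s - 3)*(s^2 + 2*s + 1) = (s - 3)*(s + 1)*(s + 1)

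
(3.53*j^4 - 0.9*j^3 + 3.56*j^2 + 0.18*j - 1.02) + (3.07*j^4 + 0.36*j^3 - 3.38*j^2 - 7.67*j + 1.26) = 6.6*j^4 - 0.54*j^3 + 0.18*j^2 - 7.49*j + 0.24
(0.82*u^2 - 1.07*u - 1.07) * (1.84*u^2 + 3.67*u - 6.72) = 1.5088*u^4 + 1.0406*u^3 - 11.4061*u^2 + 3.2635*u + 7.1904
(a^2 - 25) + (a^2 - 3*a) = 2*a^2 - 3*a - 25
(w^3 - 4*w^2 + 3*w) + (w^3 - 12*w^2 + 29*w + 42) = 2*w^3 - 16*w^2 + 32*w + 42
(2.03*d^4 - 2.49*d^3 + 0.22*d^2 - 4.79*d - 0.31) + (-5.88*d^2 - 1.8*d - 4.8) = 2.03*d^4 - 2.49*d^3 - 5.66*d^2 - 6.59*d - 5.11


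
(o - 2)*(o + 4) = o^2 + 2*o - 8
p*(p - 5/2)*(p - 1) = p^3 - 7*p^2/2 + 5*p/2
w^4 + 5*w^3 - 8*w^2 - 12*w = w*(w - 2)*(w + 1)*(w + 6)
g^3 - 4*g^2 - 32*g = g*(g - 8)*(g + 4)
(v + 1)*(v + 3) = v^2 + 4*v + 3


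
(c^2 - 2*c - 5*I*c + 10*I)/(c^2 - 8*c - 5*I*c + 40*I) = (c - 2)/(c - 8)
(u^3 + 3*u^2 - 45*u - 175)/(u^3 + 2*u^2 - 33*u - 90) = (u^2 - 2*u - 35)/(u^2 - 3*u - 18)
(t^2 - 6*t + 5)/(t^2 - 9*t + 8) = (t - 5)/(t - 8)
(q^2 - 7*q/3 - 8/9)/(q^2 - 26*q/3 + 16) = (q + 1/3)/(q - 6)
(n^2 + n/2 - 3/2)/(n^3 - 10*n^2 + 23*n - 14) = (n + 3/2)/(n^2 - 9*n + 14)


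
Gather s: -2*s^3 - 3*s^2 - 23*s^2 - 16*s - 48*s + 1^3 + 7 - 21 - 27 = -2*s^3 - 26*s^2 - 64*s - 40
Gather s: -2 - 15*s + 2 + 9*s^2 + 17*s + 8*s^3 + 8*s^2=8*s^3 + 17*s^2 + 2*s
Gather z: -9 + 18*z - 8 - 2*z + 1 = 16*z - 16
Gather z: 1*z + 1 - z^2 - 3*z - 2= -z^2 - 2*z - 1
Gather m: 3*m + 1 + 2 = 3*m + 3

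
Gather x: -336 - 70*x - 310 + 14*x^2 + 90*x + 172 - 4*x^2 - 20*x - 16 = 10*x^2 - 490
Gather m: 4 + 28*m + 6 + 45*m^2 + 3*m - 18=45*m^2 + 31*m - 8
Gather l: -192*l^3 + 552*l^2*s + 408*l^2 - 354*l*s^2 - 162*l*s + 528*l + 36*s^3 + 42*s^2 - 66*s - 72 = -192*l^3 + l^2*(552*s + 408) + l*(-354*s^2 - 162*s + 528) + 36*s^3 + 42*s^2 - 66*s - 72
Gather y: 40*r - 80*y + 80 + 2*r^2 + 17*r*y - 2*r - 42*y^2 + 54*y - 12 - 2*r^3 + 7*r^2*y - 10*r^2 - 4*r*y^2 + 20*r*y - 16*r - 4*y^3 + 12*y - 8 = -2*r^3 - 8*r^2 + 22*r - 4*y^3 + y^2*(-4*r - 42) + y*(7*r^2 + 37*r - 14) + 60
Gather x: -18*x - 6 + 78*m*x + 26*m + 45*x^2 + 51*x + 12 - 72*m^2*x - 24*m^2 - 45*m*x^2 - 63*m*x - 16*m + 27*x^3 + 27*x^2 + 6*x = -24*m^2 + 10*m + 27*x^3 + x^2*(72 - 45*m) + x*(-72*m^2 + 15*m + 39) + 6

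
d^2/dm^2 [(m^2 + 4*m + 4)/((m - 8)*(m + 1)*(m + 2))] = 2*(m^3 + 6*m^2 - 18*m + 58)/(m^6 - 21*m^5 + 123*m^4 - 7*m^3 - 984*m^2 - 1344*m - 512)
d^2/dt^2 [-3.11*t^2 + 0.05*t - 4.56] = -6.22000000000000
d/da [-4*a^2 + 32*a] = 32 - 8*a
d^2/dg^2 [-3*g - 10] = 0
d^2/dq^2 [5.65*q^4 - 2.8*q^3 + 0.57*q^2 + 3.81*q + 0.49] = 67.8*q^2 - 16.8*q + 1.14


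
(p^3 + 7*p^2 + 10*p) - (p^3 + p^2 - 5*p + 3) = 6*p^2 + 15*p - 3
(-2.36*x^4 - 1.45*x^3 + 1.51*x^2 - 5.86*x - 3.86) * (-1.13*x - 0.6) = 2.6668*x^5 + 3.0545*x^4 - 0.8363*x^3 + 5.7158*x^2 + 7.8778*x + 2.316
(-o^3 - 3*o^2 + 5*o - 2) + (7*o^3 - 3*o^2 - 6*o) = 6*o^3 - 6*o^2 - o - 2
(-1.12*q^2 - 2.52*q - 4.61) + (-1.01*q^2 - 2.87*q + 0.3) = -2.13*q^2 - 5.39*q - 4.31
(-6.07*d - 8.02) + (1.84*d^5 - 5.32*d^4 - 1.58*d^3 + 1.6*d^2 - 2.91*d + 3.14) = 1.84*d^5 - 5.32*d^4 - 1.58*d^3 + 1.6*d^2 - 8.98*d - 4.88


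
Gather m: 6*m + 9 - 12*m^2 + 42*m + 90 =-12*m^2 + 48*m + 99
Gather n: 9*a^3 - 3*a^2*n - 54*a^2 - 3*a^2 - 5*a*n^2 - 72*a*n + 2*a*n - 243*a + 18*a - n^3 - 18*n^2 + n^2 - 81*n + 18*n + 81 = 9*a^3 - 57*a^2 - 225*a - n^3 + n^2*(-5*a - 17) + n*(-3*a^2 - 70*a - 63) + 81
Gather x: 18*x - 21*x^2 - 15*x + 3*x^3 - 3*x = 3*x^3 - 21*x^2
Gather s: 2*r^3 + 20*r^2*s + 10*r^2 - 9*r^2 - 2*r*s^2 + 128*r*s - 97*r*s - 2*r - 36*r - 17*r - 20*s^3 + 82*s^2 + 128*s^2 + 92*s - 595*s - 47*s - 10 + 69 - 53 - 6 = 2*r^3 + r^2 - 55*r - 20*s^3 + s^2*(210 - 2*r) + s*(20*r^2 + 31*r - 550)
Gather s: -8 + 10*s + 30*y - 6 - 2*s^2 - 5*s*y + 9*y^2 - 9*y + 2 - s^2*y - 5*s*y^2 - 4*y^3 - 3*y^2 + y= s^2*(-y - 2) + s*(-5*y^2 - 5*y + 10) - 4*y^3 + 6*y^2 + 22*y - 12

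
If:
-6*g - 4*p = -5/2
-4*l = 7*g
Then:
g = 5/12 - 2*p/3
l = 7*p/6 - 35/48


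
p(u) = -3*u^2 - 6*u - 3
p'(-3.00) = 12.00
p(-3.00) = -12.00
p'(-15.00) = 84.00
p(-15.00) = -588.00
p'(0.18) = -7.08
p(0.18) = -4.18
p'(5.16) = -36.96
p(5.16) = -113.84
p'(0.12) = -6.72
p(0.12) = -3.76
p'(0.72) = -10.32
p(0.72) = -8.88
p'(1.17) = -13.02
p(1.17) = -14.13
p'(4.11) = -30.66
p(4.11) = -78.34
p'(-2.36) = 8.16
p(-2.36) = -5.55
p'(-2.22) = 7.32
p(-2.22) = -4.47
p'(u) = -6*u - 6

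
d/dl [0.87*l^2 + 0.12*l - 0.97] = 1.74*l + 0.12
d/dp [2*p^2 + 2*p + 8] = 4*p + 2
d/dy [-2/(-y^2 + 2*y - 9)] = 4*(1 - y)/(y^2 - 2*y + 9)^2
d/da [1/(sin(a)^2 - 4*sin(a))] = 2*(2 - sin(a))*cos(a)/((sin(a) - 4)^2*sin(a)^2)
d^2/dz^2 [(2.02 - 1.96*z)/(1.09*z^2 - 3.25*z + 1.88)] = (-(1.96*z - 2.02)*(2.18*z - 3.25)*(4.36*z - 6.5) + (12.8184*z - 17.1436)*(1.09*z^2 - 3.25*z + 1.88))/(1.09*z^2 - 3.25*z + 1.88)^3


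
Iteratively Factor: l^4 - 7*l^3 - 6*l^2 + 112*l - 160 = (l - 4)*(l^3 - 3*l^2 - 18*l + 40) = (l - 4)*(l + 4)*(l^2 - 7*l + 10) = (l - 5)*(l - 4)*(l + 4)*(l - 2)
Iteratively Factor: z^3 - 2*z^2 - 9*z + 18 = (z - 2)*(z^2 - 9) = (z - 3)*(z - 2)*(z + 3)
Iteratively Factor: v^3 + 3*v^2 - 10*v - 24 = (v + 4)*(v^2 - v - 6) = (v - 3)*(v + 4)*(v + 2)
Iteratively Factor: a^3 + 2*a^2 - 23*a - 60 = (a - 5)*(a^2 + 7*a + 12) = (a - 5)*(a + 4)*(a + 3)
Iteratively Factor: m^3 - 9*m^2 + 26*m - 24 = (m - 3)*(m^2 - 6*m + 8) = (m - 3)*(m - 2)*(m - 4)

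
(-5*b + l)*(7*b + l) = -35*b^2 + 2*b*l + l^2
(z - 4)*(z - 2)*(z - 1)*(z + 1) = z^4 - 6*z^3 + 7*z^2 + 6*z - 8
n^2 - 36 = (n - 6)*(n + 6)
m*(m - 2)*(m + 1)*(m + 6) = m^4 + 5*m^3 - 8*m^2 - 12*m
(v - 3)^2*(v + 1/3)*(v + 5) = v^4 - 2*v^3/3 - 64*v^2/3 + 38*v + 15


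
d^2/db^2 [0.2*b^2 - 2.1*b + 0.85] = 0.400000000000000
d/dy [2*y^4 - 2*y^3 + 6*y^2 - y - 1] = 8*y^3 - 6*y^2 + 12*y - 1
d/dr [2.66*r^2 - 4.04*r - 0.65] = 5.32*r - 4.04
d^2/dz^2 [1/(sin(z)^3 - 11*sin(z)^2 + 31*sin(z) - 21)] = (-9*sin(z)^5 + 112*sin(z)^4 - 422*sin(z)^3 + 236*sin(z)^2 + 1111*sin(z) - 1460)/((sin(z) - 7)^3*(sin(z) - 3)^3*(sin(z) - 1)^2)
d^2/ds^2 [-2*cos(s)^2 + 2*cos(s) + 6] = -2*cos(s) + 4*cos(2*s)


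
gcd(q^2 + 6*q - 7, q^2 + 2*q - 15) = 1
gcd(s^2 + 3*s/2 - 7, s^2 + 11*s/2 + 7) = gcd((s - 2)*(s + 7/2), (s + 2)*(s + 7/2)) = s + 7/2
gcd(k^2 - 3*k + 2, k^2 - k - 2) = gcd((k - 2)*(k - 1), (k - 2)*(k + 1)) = k - 2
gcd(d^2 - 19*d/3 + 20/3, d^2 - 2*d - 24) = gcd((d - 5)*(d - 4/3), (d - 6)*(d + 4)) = 1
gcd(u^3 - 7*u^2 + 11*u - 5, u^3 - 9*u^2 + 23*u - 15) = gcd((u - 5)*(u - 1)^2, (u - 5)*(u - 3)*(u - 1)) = u^2 - 6*u + 5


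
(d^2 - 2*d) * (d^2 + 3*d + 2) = d^4 + d^3 - 4*d^2 - 4*d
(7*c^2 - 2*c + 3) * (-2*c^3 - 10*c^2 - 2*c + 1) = -14*c^5 - 66*c^4 - 19*c^2 - 8*c + 3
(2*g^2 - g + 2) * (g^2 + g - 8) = 2*g^4 + g^3 - 15*g^2 + 10*g - 16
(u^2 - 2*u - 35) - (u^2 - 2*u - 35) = 0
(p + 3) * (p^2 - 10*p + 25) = p^3 - 7*p^2 - 5*p + 75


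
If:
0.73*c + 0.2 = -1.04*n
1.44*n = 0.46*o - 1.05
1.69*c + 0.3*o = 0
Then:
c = -0.49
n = 0.15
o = 2.76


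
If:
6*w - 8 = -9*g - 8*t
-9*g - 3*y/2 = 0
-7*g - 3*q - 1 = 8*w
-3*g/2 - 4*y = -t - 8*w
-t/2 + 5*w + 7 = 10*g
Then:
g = 668/2933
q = 11383/8799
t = 566/419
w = -2374/2933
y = -4008/2933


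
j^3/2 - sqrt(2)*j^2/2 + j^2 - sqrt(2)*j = j*(j/2 + 1)*(j - sqrt(2))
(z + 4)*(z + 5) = z^2 + 9*z + 20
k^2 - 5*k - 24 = (k - 8)*(k + 3)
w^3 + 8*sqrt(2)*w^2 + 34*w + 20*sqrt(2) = (w + sqrt(2))*(w + 2*sqrt(2))*(w + 5*sqrt(2))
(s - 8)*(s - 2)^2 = s^3 - 12*s^2 + 36*s - 32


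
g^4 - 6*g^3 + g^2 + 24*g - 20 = (g - 5)*(g - 2)*(g - 1)*(g + 2)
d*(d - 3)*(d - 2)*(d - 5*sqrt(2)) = d^4 - 5*sqrt(2)*d^3 - 5*d^3 + 6*d^2 + 25*sqrt(2)*d^2 - 30*sqrt(2)*d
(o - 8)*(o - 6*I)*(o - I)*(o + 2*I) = o^4 - 8*o^3 - 5*I*o^3 + 8*o^2 + 40*I*o^2 - 64*o - 12*I*o + 96*I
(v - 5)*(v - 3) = v^2 - 8*v + 15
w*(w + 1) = w^2 + w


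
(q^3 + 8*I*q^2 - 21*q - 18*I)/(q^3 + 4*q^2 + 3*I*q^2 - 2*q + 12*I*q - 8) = (q^2 + 6*I*q - 9)/(q^2 + q*(4 + I) + 4*I)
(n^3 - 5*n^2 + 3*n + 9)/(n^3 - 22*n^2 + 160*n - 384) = (n^3 - 5*n^2 + 3*n + 9)/(n^3 - 22*n^2 + 160*n - 384)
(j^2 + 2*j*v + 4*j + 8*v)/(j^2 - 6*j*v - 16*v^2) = (-j - 4)/(-j + 8*v)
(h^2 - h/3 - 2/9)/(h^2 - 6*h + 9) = (h^2 - h/3 - 2/9)/(h^2 - 6*h + 9)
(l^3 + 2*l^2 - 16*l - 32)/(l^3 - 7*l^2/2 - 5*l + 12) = 2*(l + 4)/(2*l - 3)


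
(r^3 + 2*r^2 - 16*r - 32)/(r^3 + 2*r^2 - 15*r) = (r^3 + 2*r^2 - 16*r - 32)/(r*(r^2 + 2*r - 15))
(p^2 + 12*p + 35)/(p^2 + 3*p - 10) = (p + 7)/(p - 2)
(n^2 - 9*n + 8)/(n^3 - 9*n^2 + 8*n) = 1/n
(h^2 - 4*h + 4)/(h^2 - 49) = (h^2 - 4*h + 4)/(h^2 - 49)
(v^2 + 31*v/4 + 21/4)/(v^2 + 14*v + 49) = (v + 3/4)/(v + 7)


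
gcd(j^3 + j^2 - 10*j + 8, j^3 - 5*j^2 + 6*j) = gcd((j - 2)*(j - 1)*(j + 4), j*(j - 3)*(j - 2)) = j - 2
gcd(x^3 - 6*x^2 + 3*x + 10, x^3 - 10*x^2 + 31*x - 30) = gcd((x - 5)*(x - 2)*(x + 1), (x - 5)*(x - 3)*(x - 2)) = x^2 - 7*x + 10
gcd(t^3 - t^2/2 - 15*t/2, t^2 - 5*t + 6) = t - 3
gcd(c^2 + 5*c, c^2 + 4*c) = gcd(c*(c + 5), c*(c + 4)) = c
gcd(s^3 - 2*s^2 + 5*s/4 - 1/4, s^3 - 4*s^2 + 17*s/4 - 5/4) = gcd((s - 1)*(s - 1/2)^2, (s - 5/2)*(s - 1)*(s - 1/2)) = s^2 - 3*s/2 + 1/2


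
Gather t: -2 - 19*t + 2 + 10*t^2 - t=10*t^2 - 20*t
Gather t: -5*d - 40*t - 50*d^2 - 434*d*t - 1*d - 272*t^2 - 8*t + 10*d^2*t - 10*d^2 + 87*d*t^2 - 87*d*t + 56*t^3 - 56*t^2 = -60*d^2 - 6*d + 56*t^3 + t^2*(87*d - 328) + t*(10*d^2 - 521*d - 48)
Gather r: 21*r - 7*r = 14*r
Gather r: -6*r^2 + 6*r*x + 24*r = -6*r^2 + r*(6*x + 24)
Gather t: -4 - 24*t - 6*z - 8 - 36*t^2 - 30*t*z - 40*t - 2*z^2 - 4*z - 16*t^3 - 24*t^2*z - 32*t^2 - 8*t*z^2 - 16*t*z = -16*t^3 + t^2*(-24*z - 68) + t*(-8*z^2 - 46*z - 64) - 2*z^2 - 10*z - 12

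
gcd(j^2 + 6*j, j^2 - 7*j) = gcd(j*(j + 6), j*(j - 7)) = j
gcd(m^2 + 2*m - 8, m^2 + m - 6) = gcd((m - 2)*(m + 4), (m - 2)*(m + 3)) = m - 2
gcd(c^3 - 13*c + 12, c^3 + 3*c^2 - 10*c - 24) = c^2 + c - 12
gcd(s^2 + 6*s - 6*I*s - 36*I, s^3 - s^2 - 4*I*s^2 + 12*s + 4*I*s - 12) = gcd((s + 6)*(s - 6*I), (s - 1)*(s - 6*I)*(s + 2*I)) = s - 6*I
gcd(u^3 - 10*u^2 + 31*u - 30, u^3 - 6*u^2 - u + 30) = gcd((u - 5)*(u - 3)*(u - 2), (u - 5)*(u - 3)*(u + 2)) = u^2 - 8*u + 15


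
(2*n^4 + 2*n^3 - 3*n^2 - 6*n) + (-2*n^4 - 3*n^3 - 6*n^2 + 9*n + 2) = -n^3 - 9*n^2 + 3*n + 2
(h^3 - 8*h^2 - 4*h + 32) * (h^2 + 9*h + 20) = h^5 + h^4 - 56*h^3 - 164*h^2 + 208*h + 640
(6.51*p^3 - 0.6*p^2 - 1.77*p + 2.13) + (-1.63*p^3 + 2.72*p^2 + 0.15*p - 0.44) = 4.88*p^3 + 2.12*p^2 - 1.62*p + 1.69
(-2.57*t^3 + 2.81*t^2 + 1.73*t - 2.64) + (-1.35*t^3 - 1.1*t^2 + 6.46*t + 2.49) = -3.92*t^3 + 1.71*t^2 + 8.19*t - 0.15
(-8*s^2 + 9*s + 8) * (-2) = 16*s^2 - 18*s - 16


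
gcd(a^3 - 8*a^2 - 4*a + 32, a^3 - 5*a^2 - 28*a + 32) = a - 8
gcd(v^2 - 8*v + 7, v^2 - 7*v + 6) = v - 1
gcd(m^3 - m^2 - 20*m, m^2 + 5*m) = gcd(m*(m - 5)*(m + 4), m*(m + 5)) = m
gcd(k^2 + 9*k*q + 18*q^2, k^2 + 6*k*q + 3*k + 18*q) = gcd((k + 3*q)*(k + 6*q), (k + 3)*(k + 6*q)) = k + 6*q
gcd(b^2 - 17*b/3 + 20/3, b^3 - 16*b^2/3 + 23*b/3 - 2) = 1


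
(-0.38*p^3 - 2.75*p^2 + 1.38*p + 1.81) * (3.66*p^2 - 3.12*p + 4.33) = -1.3908*p^5 - 8.8794*p^4 + 11.9854*p^3 - 9.5885*p^2 + 0.328199999999999*p + 7.8373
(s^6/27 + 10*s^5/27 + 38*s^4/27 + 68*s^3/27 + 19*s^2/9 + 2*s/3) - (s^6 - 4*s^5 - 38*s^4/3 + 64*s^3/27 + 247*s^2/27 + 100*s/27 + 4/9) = -26*s^6/27 + 118*s^5/27 + 380*s^4/27 + 4*s^3/27 - 190*s^2/27 - 82*s/27 - 4/9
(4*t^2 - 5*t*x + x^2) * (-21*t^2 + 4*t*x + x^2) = -84*t^4 + 121*t^3*x - 37*t^2*x^2 - t*x^3 + x^4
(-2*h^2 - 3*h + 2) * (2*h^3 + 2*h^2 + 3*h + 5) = -4*h^5 - 10*h^4 - 8*h^3 - 15*h^2 - 9*h + 10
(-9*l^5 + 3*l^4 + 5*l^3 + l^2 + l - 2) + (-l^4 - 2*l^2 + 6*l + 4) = -9*l^5 + 2*l^4 + 5*l^3 - l^2 + 7*l + 2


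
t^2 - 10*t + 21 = (t - 7)*(t - 3)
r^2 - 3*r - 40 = (r - 8)*(r + 5)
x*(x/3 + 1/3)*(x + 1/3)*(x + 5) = x^4/3 + 19*x^3/9 + 7*x^2/3 + 5*x/9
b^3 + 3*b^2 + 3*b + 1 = (b + 1)^3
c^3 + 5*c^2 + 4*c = c*(c + 1)*(c + 4)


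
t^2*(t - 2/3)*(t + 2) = t^4 + 4*t^3/3 - 4*t^2/3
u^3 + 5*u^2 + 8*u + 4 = (u + 1)*(u + 2)^2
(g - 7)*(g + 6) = g^2 - g - 42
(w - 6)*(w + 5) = w^2 - w - 30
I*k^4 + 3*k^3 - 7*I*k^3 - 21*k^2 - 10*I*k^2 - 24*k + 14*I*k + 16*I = (k - 8)*(k - 2*I)*(k - I)*(I*k + I)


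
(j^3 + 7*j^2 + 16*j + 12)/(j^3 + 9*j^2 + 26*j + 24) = (j + 2)/(j + 4)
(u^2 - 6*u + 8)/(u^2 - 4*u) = (u - 2)/u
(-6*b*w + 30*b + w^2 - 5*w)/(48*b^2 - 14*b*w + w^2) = (w - 5)/(-8*b + w)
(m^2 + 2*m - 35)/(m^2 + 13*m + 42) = (m - 5)/(m + 6)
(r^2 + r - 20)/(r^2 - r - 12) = (r + 5)/(r + 3)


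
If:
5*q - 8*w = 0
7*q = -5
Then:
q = -5/7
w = -25/56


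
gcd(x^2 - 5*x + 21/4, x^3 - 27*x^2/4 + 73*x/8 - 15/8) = x - 3/2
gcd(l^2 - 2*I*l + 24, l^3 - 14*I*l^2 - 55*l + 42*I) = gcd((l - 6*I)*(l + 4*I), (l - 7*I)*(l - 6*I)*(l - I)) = l - 6*I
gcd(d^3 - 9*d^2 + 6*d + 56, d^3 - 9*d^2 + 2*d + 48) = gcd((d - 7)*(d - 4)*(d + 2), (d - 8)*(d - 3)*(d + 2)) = d + 2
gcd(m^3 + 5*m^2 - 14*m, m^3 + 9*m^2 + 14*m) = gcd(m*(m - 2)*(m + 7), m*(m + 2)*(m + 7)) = m^2 + 7*m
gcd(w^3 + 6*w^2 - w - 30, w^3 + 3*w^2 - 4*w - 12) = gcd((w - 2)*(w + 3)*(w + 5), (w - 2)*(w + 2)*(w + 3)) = w^2 + w - 6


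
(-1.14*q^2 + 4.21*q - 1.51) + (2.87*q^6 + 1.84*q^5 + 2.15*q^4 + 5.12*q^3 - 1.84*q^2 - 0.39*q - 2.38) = 2.87*q^6 + 1.84*q^5 + 2.15*q^4 + 5.12*q^3 - 2.98*q^2 + 3.82*q - 3.89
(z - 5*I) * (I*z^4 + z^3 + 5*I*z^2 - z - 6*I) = I*z^5 + 6*z^4 + 24*z^2 - I*z - 30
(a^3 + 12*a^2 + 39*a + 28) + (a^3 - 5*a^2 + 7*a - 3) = 2*a^3 + 7*a^2 + 46*a + 25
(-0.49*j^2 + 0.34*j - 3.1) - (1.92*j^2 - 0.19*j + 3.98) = -2.41*j^2 + 0.53*j - 7.08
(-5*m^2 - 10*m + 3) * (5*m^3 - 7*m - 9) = -25*m^5 - 50*m^4 + 50*m^3 + 115*m^2 + 69*m - 27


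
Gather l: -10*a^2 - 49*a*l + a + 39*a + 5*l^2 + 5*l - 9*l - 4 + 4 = -10*a^2 + 40*a + 5*l^2 + l*(-49*a - 4)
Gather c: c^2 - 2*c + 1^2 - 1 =c^2 - 2*c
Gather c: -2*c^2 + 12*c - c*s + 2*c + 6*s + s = -2*c^2 + c*(14 - s) + 7*s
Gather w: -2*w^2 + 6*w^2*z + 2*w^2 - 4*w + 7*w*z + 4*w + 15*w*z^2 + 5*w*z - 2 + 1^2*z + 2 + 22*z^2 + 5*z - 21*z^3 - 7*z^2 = 6*w^2*z + w*(15*z^2 + 12*z) - 21*z^3 + 15*z^2 + 6*z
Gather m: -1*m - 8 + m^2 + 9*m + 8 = m^2 + 8*m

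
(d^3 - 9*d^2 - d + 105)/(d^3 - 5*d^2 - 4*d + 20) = (d^2 - 4*d - 21)/(d^2 - 4)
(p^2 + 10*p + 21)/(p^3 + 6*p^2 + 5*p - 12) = (p + 7)/(p^2 + 3*p - 4)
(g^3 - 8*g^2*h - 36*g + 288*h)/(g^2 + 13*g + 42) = (g^2 - 8*g*h - 6*g + 48*h)/(g + 7)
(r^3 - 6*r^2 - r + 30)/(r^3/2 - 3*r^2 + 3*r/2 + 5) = 2*(r^2 - r - 6)/(r^2 - r - 2)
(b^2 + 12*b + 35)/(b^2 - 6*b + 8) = (b^2 + 12*b + 35)/(b^2 - 6*b + 8)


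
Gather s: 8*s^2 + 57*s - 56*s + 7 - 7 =8*s^2 + s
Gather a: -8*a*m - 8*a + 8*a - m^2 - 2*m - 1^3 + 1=-8*a*m - m^2 - 2*m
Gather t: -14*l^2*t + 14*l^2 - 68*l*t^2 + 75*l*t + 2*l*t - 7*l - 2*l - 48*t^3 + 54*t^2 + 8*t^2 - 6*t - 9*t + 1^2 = 14*l^2 - 9*l - 48*t^3 + t^2*(62 - 68*l) + t*(-14*l^2 + 77*l - 15) + 1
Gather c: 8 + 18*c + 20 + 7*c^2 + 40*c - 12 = 7*c^2 + 58*c + 16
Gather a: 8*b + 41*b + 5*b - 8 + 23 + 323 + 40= 54*b + 378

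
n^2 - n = n*(n - 1)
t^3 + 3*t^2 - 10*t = t*(t - 2)*(t + 5)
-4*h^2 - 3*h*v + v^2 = (-4*h + v)*(h + v)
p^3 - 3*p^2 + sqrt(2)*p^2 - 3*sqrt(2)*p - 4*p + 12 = (p - 3)*(p - sqrt(2))*(p + 2*sqrt(2))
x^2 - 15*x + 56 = (x - 8)*(x - 7)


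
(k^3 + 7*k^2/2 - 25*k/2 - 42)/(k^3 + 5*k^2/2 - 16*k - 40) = (2*k^2 - k - 21)/(2*k^2 - 3*k - 20)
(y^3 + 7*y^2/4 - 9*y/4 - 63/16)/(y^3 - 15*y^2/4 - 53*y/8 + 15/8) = (8*y^2 + 2*y - 21)/(2*(4*y^2 - 21*y + 5))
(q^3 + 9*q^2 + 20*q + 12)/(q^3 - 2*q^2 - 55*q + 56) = (q^3 + 9*q^2 + 20*q + 12)/(q^3 - 2*q^2 - 55*q + 56)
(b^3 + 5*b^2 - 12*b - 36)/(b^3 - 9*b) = (b^2 + 8*b + 12)/(b*(b + 3))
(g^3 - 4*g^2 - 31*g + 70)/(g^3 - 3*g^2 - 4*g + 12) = (g^2 - 2*g - 35)/(g^2 - g - 6)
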